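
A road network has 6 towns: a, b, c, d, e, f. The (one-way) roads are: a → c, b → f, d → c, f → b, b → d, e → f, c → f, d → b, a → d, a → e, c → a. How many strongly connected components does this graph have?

1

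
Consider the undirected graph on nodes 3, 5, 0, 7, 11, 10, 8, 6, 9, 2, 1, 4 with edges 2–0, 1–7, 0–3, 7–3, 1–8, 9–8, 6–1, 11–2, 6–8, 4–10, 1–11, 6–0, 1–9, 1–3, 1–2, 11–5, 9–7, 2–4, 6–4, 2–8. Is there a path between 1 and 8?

Yes

From 1 we can reach 0, 1, 2, 3, 4, 5, 6, 7, 8, 9, 10, 11, which includes 8.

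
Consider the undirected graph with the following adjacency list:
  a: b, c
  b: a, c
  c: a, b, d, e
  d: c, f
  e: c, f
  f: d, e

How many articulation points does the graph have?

1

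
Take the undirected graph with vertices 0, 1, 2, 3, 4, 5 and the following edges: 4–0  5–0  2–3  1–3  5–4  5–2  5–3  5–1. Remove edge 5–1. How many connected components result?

5 and 1 are still connected via 5-3-1, so the component count stays at 1.

1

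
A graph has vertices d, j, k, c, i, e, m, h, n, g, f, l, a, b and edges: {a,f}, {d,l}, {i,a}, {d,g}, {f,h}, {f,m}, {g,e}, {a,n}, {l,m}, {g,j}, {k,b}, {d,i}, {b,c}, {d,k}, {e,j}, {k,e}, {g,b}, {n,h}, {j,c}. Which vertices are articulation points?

d

Removing d increases the component count from 1 to 2, so d is a cut vertex.
By contrast removing c leaves 1 component; it is not a cut vertex. No other vertex is a cut vertex either.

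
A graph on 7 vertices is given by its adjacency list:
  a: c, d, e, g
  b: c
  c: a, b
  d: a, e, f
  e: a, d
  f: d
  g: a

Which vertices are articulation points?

a, c, d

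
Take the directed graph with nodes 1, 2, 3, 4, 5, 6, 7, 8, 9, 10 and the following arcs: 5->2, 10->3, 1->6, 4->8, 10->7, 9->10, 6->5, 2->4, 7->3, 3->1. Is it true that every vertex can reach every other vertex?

No

There is no directed path from 7 to 10, so the graph is not strongly connected.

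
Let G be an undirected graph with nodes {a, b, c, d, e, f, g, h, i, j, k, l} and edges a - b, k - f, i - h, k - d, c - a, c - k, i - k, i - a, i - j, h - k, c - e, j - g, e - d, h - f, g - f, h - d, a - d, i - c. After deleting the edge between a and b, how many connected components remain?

Before removal there are 2 components.
a - b is a bridge — removing it separates a's side from b's side.
After removal: 3 components.

3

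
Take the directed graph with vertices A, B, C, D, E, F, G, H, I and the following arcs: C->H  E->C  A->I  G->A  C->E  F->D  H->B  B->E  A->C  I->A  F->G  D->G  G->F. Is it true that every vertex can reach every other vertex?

There is no directed path from A to F, so the graph is not strongly connected.

No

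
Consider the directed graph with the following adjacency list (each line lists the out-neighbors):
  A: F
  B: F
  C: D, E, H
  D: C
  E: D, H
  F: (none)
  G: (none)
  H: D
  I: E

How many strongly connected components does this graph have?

6

{C, D, E, H} are all mutually reachable — one SCC of size 4.
{I} is an SCC by itself.
{F} is an SCC by itself.
{A} is an SCC by itself.
{B} is an SCC by itself.
(and 1 more singleton SCC)
That gives 6 strongly connected components.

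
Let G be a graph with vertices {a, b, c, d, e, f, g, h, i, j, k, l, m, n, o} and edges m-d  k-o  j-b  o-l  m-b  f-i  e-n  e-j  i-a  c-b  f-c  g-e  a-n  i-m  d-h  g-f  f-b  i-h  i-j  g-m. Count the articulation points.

1

Removing o increases the component count from 2 to 3, so o is a cut vertex.
By contrast removing n leaves 2 components; it is not a cut vertex. No other vertex is a cut vertex either.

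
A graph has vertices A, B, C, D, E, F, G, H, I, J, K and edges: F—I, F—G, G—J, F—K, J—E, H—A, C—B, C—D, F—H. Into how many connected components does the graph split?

Starting from B we can reach B, C, D. That is one component of size 3.
Starting from A we can reach A, E, F, G, H, I, J, K. That is one component of size 8.
Total: 2 components.

2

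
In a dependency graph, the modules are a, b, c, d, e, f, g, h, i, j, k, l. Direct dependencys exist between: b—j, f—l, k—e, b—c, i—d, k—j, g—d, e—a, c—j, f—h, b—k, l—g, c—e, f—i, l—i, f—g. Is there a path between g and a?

The component containing g is {d, f, g, h, i, l}, and a is not in it.

No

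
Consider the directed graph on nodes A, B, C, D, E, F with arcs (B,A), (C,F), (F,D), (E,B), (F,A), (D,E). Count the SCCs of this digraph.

6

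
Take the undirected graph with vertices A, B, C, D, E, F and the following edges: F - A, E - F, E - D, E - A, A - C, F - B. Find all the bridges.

A-C, B-F, D-E

The edges on the cycle E-F-A-E are not bridges since each lies on that cycle.
But removing F - B disconnects F from B; removing A - C disconnects A from C; removing E - D disconnects E from D — these are bridges.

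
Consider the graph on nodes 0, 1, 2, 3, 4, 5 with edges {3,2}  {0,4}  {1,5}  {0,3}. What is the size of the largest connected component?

Starting from 1 we can reach 1, 5. That is one component of size 2.
Starting from 0 we can reach 0, 2, 3, 4. That is one component of size 4.
The largest has 4 vertices.

4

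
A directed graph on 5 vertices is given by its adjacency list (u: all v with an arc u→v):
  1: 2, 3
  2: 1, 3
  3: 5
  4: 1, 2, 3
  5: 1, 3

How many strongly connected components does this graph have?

{1, 2, 3, 5} are all mutually reachable — one SCC of size 4.
{4} is an SCC by itself.
That gives 2 strongly connected components.

2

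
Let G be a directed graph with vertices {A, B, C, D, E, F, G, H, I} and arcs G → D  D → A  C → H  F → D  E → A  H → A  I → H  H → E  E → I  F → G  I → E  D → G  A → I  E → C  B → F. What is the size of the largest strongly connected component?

{A, C, E, H, I} are all mutually reachable — one SCC of size 5.
{D, G} are all mutually reachable — one SCC of size 2.
{B} is an SCC by itself.
{F} is an SCC by itself.
The largest has 5 vertices.

5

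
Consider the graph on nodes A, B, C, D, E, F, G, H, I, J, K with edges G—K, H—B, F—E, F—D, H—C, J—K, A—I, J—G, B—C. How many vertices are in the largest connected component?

3

Starting from A we can reach A, I. That is one component of size 2.
Starting from G we can reach G, J, K. That is one component of size 3.
Starting from D we can reach D, E, F. That is one component of size 3.
Starting from B we can reach B, C, H. That is one component of size 3.
The largest has 3 vertices.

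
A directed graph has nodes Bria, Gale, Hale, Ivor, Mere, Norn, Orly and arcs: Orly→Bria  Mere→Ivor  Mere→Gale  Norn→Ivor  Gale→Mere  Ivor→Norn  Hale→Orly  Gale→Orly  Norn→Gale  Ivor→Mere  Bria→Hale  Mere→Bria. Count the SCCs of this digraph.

2

{Gale, Ivor, Mere, Norn} are all mutually reachable — one SCC of size 4.
{Bria, Hale, Orly} are all mutually reachable — one SCC of size 3.
That gives 2 strongly connected components.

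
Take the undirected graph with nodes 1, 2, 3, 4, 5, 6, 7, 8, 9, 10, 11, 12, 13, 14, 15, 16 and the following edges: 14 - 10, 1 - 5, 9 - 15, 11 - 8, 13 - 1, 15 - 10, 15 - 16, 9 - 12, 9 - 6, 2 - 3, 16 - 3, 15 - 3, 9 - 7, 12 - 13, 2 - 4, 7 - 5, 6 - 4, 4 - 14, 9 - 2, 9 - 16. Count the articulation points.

1

Removing 9 increases the component count from 2 to 3, so 9 is a cut vertex.
By contrast removing 1 leaves 2 components; it is not a cut vertex. No other vertex is a cut vertex either.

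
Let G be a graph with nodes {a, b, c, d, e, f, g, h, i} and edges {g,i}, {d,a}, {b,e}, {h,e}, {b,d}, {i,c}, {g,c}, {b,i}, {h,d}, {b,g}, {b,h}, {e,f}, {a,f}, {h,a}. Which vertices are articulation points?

Removing b increases the component count from 1 to 2, so b is a cut vertex.
By contrast removing g leaves 1 component; it is not a cut vertex. No other vertex is a cut vertex either.

b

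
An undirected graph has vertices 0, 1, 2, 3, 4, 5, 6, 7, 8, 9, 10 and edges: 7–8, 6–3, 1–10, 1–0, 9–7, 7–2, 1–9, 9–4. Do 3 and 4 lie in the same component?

The component containing 3 is {3, 6}, and 4 is not in it.

No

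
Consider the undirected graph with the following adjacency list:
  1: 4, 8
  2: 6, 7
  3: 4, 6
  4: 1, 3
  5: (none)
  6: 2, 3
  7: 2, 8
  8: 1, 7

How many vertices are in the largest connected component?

5 is isolated — a component by itself.
Starting from 1 we can reach 1, 2, 3, 4, 6, 7, 8. That is one component of size 7.
The largest has 7 vertices.

7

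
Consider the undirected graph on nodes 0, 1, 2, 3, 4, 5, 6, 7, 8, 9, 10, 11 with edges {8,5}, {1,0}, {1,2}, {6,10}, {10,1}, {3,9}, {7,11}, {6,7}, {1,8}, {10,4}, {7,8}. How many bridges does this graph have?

6

The edges on the cycle 6-10-1-8-7-6 are not bridges since each lies on that cycle.
But removing 8—5 disconnects 8 from 5; removing 10—4 disconnects 10 from 4; removing 1—0 disconnects 1 from 0; removing 1—2 disconnects 1 from 2 — these are bridges.
In total 6 edges are bridges.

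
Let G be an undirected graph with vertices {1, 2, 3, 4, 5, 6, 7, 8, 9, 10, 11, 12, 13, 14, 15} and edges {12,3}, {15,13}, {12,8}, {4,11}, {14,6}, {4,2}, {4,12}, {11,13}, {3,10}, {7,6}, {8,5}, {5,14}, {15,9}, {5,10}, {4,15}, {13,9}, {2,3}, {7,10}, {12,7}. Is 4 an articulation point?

Deleting 4 raises the number of components from 2 to 3, so 4 is a cut vertex.

Yes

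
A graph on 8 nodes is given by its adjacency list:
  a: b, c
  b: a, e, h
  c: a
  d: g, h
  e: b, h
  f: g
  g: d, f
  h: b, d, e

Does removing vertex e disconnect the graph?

Deleting e leaves 1 component (was 1) (its neighbors b, h remain connected to each other), so e is not a cut vertex.

No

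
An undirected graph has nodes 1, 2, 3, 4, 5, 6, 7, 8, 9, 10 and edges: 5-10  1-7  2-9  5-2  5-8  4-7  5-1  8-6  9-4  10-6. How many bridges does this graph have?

0

The edges on the cycle 5-2-9-4-7-1-5 are not bridges since each lies on that cycle.
Every edge lies on some cycle, so there are no bridges.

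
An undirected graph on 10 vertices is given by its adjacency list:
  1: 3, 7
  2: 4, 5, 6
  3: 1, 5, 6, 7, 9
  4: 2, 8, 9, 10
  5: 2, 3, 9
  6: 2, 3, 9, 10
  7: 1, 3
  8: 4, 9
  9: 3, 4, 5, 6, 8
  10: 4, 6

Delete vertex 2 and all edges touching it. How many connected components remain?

1

With 2 gone, the remaining components are: {1, 3, 4, 5, 6, 7, 8, 9, 10}.
That is 1 component.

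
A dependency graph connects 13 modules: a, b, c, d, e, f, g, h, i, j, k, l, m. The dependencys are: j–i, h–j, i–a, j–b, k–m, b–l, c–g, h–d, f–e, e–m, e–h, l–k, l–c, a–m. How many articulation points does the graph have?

4

Removing c increases the component count from 1 to 2, so c is a cut vertex.
Removing e increases the component count from 1 to 2, so e is a cut vertex.
Removing h increases the component count from 1 to 2, so h is a cut vertex.
Likewise l is a cut vertex.
By contrast removing d leaves 1 component; it is not a cut vertex. No other vertex is a cut vertex either.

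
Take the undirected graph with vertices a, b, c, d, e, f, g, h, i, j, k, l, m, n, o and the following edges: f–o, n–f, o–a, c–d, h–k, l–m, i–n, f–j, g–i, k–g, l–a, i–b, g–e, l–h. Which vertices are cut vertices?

Removing f increases the component count from 2 to 3, so f is a cut vertex.
Removing g increases the component count from 2 to 3, so g is a cut vertex.
Removing i increases the component count from 2 to 3, so i is a cut vertex.
Likewise l is a cut vertex.
By contrast removing k leaves 2 components; it is not a cut vertex. No other vertex is a cut vertex either.

f, g, i, l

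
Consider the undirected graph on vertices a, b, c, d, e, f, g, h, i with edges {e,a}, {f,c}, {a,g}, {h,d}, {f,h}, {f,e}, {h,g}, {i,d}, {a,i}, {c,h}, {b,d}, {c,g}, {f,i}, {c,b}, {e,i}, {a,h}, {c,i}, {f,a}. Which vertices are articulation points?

none

Removing d, for instance, still leaves 1 component. No single vertex removal increases the component count — the graph has no articulation points.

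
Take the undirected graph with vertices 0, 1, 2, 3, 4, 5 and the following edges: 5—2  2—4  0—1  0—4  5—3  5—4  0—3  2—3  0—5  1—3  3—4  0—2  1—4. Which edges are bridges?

The edges on the cycle 0-5-3-0 are not bridges since each lies on that cycle.
Every edge lies on some cycle, so there are no bridges.

none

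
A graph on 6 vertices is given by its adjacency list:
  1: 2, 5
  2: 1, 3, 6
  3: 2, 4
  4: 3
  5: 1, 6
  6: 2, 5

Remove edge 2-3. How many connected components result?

Before removal there is 1 component.
2-3 is a bridge — removing it separates 2's side from 3's side.
After removal: 2 components.

2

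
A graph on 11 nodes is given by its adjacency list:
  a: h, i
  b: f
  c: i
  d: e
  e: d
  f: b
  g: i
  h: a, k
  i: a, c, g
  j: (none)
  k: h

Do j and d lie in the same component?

No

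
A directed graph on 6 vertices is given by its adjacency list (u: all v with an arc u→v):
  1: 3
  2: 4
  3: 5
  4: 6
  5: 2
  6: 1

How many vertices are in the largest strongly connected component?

{1, 2, 3, 4, 5, 6} are all mutually reachable — one SCC of size 6.
The largest has 6 vertices.

6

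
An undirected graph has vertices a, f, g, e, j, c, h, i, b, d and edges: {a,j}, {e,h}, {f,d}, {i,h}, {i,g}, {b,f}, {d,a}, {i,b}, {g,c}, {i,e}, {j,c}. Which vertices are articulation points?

i

Removing i increases the component count from 1 to 2, so i is a cut vertex.
By contrast removing a leaves 1 component; it is not a cut vertex. No other vertex is a cut vertex either.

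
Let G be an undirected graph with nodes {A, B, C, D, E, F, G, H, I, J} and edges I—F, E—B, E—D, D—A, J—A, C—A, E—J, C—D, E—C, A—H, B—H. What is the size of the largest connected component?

G is isolated — a component by itself.
Starting from F we can reach F, I. That is one component of size 2.
Starting from A we can reach A, B, C, D, E, H, J. That is one component of size 7.
The largest has 7 vertices.

7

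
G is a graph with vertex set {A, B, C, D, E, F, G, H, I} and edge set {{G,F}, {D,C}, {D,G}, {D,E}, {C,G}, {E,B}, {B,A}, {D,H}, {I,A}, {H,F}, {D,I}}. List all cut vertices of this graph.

Removing D increases the component count from 1 to 2, so D is a cut vertex.
By contrast removing I leaves 1 component; it is not a cut vertex. No other vertex is a cut vertex either.

D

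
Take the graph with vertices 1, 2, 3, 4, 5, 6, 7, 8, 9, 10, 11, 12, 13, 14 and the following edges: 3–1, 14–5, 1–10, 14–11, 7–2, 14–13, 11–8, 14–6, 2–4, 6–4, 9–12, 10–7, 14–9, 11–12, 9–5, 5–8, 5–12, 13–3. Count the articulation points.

1

Removing 14 increases the component count from 1 to 2, so 14 is a cut vertex.
By contrast removing 3 leaves 1 component; it is not a cut vertex. No other vertex is a cut vertex either.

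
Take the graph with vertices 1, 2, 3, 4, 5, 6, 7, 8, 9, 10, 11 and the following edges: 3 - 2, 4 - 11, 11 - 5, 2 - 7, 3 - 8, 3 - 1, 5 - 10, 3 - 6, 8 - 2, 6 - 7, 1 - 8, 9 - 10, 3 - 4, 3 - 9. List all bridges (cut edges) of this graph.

none

The edges on the cycle 3-1-8-3 are not bridges since each lies on that cycle.
Every edge lies on some cycle, so there are no bridges.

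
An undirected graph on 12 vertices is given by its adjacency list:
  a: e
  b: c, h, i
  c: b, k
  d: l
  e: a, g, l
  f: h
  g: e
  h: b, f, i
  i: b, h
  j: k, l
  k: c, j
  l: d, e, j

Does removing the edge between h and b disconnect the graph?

No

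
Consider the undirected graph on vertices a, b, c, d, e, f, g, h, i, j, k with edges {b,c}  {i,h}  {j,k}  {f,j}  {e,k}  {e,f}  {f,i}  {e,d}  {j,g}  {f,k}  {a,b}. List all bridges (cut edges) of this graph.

a-b, b-c, d-e, f-i, g-j, h-i

The edges on the cycle e-f-j-k-e are not bridges since each lies on that cycle.
But removing f - i disconnects f from i; removing b - c disconnects b from c; removing e - d disconnects e from d; removing a - b disconnects a from b — these are bridges.
In total 6 edges are bridges.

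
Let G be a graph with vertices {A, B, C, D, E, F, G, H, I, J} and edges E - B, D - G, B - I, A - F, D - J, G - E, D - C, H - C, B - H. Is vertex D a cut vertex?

Yes

Deleting D raises the number of components from 2 to 3, so D is a cut vertex.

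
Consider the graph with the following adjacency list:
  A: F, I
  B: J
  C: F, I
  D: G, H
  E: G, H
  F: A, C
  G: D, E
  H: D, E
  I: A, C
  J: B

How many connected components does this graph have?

Starting from B we can reach B, J. That is one component of size 2.
Starting from A we can reach A, C, F, I. That is one component of size 4.
Starting from D we can reach D, E, G, H. That is one component of size 4.
Total: 3 components.

3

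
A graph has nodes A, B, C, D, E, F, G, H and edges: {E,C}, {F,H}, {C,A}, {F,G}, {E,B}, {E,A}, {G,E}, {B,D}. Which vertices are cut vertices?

Removing B increases the component count from 1 to 2, so B is a cut vertex.
Removing E increases the component count from 1 to 3, so E is a cut vertex.
Removing F increases the component count from 1 to 2, so F is a cut vertex.
Likewise G is a cut vertex.
By contrast removing A leaves 1 component; it is not a cut vertex. No other vertex is a cut vertex either.

B, E, F, G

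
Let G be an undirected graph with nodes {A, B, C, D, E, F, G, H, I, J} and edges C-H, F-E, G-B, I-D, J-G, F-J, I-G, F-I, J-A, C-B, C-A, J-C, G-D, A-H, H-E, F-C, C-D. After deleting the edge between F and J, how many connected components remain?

F and J are still connected via F-C-J, so the component count stays at 1.

1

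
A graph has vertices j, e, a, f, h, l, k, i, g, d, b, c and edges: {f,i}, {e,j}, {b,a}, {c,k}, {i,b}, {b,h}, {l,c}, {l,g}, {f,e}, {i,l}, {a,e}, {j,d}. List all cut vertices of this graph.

b, c, e, i, j, l

Removing b increases the component count from 1 to 2, so b is a cut vertex.
Removing c increases the component count from 1 to 2, so c is a cut vertex.
Removing e increases the component count from 1 to 2, so e is a cut vertex.
Likewise i, j, l are cut vertices.
By contrast removing k leaves 1 component; it is not a cut vertex. No other vertex is a cut vertex either.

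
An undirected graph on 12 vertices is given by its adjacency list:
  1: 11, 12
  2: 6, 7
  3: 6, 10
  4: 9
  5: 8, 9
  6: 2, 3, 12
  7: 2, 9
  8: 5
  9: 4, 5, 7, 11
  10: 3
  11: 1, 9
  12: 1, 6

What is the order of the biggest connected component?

12

Starting from 1 we can reach 1, 2, 3, 4, 5, 6, 7, 8, 9, 10, 11, 12. That is one component of size 12.
The largest has 12 vertices.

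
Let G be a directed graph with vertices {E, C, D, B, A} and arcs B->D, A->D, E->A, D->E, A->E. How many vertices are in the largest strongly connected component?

3

{A, D, E} are all mutually reachable — one SCC of size 3.
{C} is an SCC by itself.
{B} is an SCC by itself.
The largest has 3 vertices.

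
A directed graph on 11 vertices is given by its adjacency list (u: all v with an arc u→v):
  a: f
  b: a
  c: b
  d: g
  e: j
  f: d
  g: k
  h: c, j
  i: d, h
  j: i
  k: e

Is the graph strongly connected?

From j we can reach every vertex (a, b, c, d, e, f, g, h, i, j, k), and every vertex can reach j (a, b, c, d, e, f, g, h, i, j, k). So the whole graph is one strongly connected component.

Yes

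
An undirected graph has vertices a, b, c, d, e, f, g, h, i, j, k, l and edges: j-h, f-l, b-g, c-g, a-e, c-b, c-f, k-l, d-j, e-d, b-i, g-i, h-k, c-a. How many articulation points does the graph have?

1

Removing c increases the component count from 1 to 2, so c is a cut vertex.
By contrast removing b leaves 1 component; it is not a cut vertex. No other vertex is a cut vertex either.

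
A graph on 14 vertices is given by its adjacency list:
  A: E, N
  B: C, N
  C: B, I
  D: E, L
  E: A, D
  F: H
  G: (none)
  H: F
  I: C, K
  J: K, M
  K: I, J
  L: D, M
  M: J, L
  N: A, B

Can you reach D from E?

Yes

From E we can reach A, B, C, D, E, I, J, K, L, M, N, which includes D.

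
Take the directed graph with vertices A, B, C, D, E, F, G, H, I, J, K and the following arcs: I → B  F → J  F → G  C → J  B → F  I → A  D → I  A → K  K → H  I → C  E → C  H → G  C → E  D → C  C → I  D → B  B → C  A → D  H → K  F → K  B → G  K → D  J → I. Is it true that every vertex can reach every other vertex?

There is no directed path from G to E, so the graph is not strongly connected.

No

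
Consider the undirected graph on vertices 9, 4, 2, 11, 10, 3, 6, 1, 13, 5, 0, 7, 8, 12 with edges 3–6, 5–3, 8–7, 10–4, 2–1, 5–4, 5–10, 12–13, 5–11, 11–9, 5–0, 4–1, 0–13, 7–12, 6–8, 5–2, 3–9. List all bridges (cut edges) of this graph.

The edges on the cycle 5-2-1-4-5 are not bridges since each lies on that cycle.
Every edge lies on some cycle, so there are no bridges.

none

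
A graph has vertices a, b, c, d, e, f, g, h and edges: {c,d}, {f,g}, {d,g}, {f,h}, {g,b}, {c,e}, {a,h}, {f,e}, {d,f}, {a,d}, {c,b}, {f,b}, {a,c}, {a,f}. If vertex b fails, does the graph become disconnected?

Deleting b leaves 1 component (was 1) (its neighbors c, f, g remain connected to each other), so b is not a cut vertex.

No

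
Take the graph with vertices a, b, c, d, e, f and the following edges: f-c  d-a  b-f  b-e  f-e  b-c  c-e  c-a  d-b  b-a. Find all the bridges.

The edges on the cycle f-c-e-f are not bridges since each lies on that cycle.
Every edge lies on some cycle, so there are no bridges.

none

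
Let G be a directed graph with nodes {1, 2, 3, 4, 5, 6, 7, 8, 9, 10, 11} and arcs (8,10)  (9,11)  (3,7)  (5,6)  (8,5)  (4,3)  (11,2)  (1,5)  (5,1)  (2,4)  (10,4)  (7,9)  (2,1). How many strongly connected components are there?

{2, 3, 4, 7, 9, 11} are all mutually reachable — one SCC of size 6.
{1, 5} are all mutually reachable — one SCC of size 2.
{10} is an SCC by itself.
{6} is an SCC by itself.
{8} is an SCC by itself.
That gives 5 strongly connected components.

5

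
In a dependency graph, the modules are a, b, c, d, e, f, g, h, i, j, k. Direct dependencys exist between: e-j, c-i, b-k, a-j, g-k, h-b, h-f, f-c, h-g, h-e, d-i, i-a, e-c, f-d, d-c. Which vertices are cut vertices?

h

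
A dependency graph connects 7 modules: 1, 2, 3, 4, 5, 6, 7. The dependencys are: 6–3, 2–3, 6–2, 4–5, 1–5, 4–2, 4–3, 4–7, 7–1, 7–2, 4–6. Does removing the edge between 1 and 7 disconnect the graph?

No

After removing 1–7, the path 1-5-4-7 still connects them, so the edge is not a bridge.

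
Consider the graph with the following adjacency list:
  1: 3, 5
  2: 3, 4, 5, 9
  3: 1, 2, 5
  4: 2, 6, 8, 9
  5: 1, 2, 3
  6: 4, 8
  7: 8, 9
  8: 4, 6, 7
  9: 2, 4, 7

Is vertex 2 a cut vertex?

Yes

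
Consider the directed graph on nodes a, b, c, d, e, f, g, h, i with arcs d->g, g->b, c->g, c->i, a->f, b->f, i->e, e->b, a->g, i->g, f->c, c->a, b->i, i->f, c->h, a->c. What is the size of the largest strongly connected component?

{a, b, c, e, f, g, i} are all mutually reachable — one SCC of size 7.
{d} is an SCC by itself.
{h} is an SCC by itself.
The largest has 7 vertices.

7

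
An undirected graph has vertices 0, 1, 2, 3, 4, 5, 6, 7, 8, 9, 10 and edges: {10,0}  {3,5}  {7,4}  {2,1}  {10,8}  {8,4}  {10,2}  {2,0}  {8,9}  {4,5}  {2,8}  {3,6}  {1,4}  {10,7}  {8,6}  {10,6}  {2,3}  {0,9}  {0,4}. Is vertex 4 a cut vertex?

No

Deleting 4 leaves 1 component (was 1) (its neighbors 0, 1, 5, 7, 8 remain connected to each other), so 4 is not a cut vertex.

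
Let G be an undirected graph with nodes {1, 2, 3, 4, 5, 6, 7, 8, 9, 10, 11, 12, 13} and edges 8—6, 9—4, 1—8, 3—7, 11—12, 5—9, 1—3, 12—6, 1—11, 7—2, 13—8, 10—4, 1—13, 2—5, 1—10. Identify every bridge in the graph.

The edges on the cycle 1-11-12-6-8-1 are not bridges since each lies on that cycle.
Every edge lies on some cycle, so there are no bridges.

none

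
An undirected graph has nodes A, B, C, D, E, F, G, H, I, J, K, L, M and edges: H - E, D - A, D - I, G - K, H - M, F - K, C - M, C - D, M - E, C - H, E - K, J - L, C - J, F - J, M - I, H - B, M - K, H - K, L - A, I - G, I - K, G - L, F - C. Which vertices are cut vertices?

H

Removing H increases the component count from 1 to 2, so H is a cut vertex.
By contrast removing L leaves 1 component; it is not a cut vertex. No other vertex is a cut vertex either.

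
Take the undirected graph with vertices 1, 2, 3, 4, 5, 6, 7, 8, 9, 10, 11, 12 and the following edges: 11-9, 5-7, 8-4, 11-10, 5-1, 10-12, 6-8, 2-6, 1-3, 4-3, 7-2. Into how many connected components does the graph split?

Starting from 9 we can reach 9, 10, 11, 12. That is one component of size 4.
Starting from 1 we can reach 1, 2, 3, 4, 5, 6, 7, 8. That is one component of size 8.
Total: 2 components.

2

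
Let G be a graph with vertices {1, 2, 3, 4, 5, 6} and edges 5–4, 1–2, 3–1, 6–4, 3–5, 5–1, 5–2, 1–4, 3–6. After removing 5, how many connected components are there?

With 5 gone, the remaining components are: {1, 2, 3, 4, 6}.
That is 1 component.

1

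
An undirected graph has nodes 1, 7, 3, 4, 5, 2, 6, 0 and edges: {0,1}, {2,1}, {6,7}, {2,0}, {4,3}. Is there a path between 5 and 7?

No

The component containing 5 is {5}, and 7 is not in it.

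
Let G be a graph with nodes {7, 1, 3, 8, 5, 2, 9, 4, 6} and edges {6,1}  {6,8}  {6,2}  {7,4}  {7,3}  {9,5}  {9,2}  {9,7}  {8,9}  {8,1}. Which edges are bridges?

3-7, 4-7, 5-9, 7-9

The edges on the cycle 6-8-9-2-6 are not bridges since each lies on that cycle.
But removing 7—4 disconnects 7 from 4; removing 7—3 disconnects 7 from 3; removing 9—5 disconnects 9 from 5; removing 9—7 disconnects 9 from 7 — these are bridges.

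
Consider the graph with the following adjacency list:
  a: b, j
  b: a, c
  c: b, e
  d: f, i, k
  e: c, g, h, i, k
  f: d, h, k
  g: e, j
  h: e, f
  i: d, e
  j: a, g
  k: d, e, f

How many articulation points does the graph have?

Removing e increases the component count from 1 to 2, so e is a cut vertex.
By contrast removing c leaves 1 component; it is not a cut vertex. No other vertex is a cut vertex either.

1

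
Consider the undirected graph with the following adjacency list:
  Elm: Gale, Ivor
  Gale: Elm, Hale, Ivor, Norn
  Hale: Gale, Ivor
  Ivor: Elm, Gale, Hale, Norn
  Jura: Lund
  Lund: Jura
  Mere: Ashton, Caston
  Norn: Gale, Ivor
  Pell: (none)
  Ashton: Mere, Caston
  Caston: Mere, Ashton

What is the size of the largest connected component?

Pell is isolated — a component by itself.
Starting from Jura we can reach Jura, Lund. That is one component of size 2.
Starting from Mere we can reach Mere, Ashton, Caston. That is one component of size 3.
Starting from Elm we can reach Elm, Gale, Hale, Ivor, Norn. That is one component of size 5.
The largest has 5 vertices.

5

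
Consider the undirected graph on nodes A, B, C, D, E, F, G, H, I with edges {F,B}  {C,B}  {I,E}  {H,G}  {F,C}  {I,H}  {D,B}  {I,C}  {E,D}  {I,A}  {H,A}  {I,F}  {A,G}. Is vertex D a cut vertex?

No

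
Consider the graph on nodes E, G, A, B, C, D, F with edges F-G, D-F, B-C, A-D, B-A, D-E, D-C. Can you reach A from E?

Yes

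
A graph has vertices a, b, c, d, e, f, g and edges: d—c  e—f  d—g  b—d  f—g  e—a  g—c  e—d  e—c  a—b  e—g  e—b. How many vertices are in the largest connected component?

Starting from a we can reach a, b, c, d, e, f, g. That is one component of size 7.
The largest has 7 vertices.

7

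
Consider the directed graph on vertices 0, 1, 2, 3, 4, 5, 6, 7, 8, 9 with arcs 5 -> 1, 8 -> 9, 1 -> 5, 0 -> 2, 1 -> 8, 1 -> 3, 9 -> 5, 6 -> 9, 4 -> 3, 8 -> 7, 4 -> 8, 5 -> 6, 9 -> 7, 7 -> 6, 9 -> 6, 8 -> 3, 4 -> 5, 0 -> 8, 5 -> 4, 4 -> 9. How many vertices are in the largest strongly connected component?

7

{1, 4, 5, 6, 7, 8, 9} are all mutually reachable — one SCC of size 7.
{3} is an SCC by itself.
{0} is an SCC by itself.
{2} is an SCC by itself.
The largest has 7 vertices.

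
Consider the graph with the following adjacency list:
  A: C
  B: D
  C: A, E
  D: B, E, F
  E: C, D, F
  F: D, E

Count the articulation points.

3

Removing C increases the component count from 1 to 2, so C is a cut vertex.
Removing D increases the component count from 1 to 2, so D is a cut vertex.
Removing E increases the component count from 1 to 2, so E is a cut vertex.
By contrast removing F leaves 1 component; it is not a cut vertex. No other vertex is a cut vertex either.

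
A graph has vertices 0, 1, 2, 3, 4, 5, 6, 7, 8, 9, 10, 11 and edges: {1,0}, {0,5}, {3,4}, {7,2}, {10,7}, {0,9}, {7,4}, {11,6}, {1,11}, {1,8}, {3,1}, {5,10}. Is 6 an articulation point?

Deleting 6 leaves 1 component (was 1), so 6 is not a cut vertex.

No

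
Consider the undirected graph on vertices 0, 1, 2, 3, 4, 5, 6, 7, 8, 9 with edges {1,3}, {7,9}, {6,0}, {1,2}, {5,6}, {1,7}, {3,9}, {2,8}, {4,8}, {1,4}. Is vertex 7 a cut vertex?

Deleting 7 leaves 2 components (was 2), so 7 is not a cut vertex.

No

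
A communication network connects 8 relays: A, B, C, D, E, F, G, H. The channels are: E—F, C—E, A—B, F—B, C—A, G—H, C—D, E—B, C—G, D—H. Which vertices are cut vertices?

Removing C increases the component count from 1 to 2, so C is a cut vertex.
By contrast removing D leaves 1 component; it is not a cut vertex. No other vertex is a cut vertex either.

C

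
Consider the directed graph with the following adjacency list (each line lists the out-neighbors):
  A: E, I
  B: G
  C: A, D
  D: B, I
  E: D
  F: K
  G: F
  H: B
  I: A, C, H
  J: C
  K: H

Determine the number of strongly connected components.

3

{B, F, G, H, K} are all mutually reachable — one SCC of size 5.
{A, C, D, E, I} are all mutually reachable — one SCC of size 5.
{J} is an SCC by itself.
That gives 3 strongly connected components.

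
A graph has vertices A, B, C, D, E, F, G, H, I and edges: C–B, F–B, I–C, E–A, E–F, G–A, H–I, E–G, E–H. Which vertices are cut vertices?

E

Removing E increases the component count from 2 to 3, so E is a cut vertex.
By contrast removing F leaves 2 components; it is not a cut vertex. No other vertex is a cut vertex either.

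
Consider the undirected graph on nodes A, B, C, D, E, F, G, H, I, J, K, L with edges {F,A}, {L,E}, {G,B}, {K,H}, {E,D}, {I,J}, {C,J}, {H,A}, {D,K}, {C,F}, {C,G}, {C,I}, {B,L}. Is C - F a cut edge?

No

After removing C - F, the path C-G-B-L-E-D-K-H-A-F still connects them, so the edge is not a bridge.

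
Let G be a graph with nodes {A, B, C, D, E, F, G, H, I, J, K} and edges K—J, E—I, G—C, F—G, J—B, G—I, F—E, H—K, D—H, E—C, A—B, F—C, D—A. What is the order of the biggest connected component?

Starting from C we can reach C, E, F, G, I. That is one component of size 5.
Starting from A we can reach A, B, D, H, J, K. That is one component of size 6.
The largest has 6 vertices.

6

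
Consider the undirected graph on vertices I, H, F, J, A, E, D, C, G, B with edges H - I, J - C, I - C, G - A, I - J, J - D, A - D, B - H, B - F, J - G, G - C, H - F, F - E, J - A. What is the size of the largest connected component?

Starting from A we can reach A, B, C, D, E, F, G, H, I, J. That is one component of size 10.
The largest has 10 vertices.

10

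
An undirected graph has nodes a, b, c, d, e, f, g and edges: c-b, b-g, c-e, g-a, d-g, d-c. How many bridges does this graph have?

2

The edges on the cycle d-c-b-g-d are not bridges since each lies on that cycle.
But removing g-a disconnects g from a; removing c-e disconnects c from e — these are bridges.
That makes 2 bridges.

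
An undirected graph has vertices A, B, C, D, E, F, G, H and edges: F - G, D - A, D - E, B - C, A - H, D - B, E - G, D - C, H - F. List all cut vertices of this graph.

Removing D increases the component count from 1 to 2, so D is a cut vertex.
By contrast removing B leaves 1 component; it is not a cut vertex. No other vertex is a cut vertex either.

D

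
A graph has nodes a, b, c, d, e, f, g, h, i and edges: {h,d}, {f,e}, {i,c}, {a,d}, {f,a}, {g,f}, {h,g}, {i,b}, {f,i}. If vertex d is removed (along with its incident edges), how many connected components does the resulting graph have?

1

With d gone, the remaining components are: {a, b, c, e, f, g, h, i}.
That is 1 component.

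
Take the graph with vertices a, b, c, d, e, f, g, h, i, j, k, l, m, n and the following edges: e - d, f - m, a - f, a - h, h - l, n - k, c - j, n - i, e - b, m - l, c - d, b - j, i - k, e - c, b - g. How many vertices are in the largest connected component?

6

Starting from i we can reach i, k, n. That is one component of size 3.
Starting from a we can reach a, f, h, l, m. That is one component of size 5.
Starting from b we can reach b, c, d, e, g, j. That is one component of size 6.
The largest has 6 vertices.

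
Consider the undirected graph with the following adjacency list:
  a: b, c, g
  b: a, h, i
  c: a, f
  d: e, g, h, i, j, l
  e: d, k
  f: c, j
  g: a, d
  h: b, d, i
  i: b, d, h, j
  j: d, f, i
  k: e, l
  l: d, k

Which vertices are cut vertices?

Removing d increases the component count from 1 to 2, so d is a cut vertex.
By contrast removing c leaves 1 component; it is not a cut vertex. No other vertex is a cut vertex either.

d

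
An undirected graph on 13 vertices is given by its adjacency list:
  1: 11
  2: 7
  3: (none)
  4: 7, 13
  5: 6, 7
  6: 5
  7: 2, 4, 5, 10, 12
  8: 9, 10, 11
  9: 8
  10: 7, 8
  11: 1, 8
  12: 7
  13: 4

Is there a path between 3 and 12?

The component containing 3 is {3}, and 12 is not in it.

No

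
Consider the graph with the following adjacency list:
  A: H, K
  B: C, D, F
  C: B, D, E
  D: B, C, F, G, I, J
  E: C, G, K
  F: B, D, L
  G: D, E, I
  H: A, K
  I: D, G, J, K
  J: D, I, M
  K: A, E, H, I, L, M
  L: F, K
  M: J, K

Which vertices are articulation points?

Removing K increases the component count from 1 to 2, so K is a cut vertex.
By contrast removing I leaves 1 component; it is not a cut vertex. No other vertex is a cut vertex either.

K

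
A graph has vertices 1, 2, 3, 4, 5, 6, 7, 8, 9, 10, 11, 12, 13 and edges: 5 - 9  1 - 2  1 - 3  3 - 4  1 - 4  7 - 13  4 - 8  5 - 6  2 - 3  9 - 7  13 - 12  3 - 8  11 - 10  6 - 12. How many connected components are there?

Starting from 10 we can reach 10, 11. That is one component of size 2.
Starting from 1 we can reach 1, 2, 3, 4, 8. That is one component of size 5.
Starting from 5 we can reach 5, 6, 7, 9, 12, 13. That is one component of size 6.
Total: 3 components.

3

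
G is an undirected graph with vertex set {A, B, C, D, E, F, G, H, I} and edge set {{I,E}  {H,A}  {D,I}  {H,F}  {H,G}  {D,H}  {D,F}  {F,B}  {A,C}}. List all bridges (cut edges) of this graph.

A-C, A-H, B-F, D-I, E-I, G-H

The edges on the cycle D-H-F-D are not bridges since each lies on that cycle.
But removing A—C disconnects A from C; removing F—B disconnects F from B; removing D—I disconnects D from I; removing G—H disconnects G from H — these are bridges.
In total 6 edges are bridges.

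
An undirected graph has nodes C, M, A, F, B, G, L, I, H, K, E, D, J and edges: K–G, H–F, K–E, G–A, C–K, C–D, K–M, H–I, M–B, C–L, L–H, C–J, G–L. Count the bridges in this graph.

9

The edges on the cycle C-K-G-L-C are not bridges since each lies on that cycle.
But removing L–H disconnects L from H; removing A–G disconnects A from G; removing H–F disconnects H from F; removing H–I disconnects H from I — these are bridges.
In total 9 edges are bridges.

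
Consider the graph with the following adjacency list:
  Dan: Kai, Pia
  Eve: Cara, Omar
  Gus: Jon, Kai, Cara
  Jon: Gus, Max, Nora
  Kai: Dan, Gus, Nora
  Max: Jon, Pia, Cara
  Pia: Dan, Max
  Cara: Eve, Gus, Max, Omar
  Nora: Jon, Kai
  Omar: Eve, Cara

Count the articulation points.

1

Removing Cara increases the component count from 1 to 2, so Cara is a cut vertex.
By contrast removing Max leaves 1 component; it is not a cut vertex. No other vertex is a cut vertex either.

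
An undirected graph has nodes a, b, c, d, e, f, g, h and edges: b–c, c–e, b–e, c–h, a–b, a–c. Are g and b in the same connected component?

No

The component containing g is {g}, and b is not in it.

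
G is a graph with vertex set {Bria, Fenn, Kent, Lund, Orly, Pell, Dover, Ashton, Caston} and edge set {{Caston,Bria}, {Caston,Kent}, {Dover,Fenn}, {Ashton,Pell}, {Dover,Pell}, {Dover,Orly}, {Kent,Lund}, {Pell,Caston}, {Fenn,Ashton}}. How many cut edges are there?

5

The edges on the cycle Dover-Fenn-Ashton-Pell-Dover are not bridges since each lies on that cycle.
But removing Kent—Lund disconnects Kent from Lund; removing Dover—Orly disconnects Dover from Orly; removing Caston—Kent disconnects Caston from Kent; removing Pell—Caston disconnects Pell from Caston — these are bridges.
In total 5 edges are bridges.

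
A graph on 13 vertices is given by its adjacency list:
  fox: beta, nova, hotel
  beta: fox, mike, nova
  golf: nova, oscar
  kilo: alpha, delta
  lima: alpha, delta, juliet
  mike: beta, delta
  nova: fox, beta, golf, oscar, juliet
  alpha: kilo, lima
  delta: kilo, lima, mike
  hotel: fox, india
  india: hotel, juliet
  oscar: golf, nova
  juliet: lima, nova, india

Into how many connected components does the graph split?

Starting from fox we can reach fox, beta, golf, kilo, lima, mike, nova, alpha, delta, hotel, india, oscar, juliet. That is one component of size 13.
Total: 1 component.

1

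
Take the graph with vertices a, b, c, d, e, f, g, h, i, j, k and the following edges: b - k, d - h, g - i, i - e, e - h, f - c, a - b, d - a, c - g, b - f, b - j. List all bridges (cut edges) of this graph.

The edges on the cycle d-a-b-f-c-g-i-e-h-d are not bridges since each lies on that cycle.
But removing b - j disconnects b from j; removing k - b disconnects k from b — these are bridges.

b-j, b-k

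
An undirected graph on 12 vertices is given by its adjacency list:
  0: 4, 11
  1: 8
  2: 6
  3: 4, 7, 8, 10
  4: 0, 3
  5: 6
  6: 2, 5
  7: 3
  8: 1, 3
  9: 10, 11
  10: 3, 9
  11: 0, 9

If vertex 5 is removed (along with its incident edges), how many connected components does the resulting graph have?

2

With 5 gone, the remaining components are: {2, 6}; {0, 1, 3, 4, 7, 8, 9, 10, 11}.
That is 2 components.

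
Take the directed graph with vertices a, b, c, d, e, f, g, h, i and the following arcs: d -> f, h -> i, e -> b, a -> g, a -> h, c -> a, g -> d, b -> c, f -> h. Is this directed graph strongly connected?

There is no directed path from b to e, so the graph is not strongly connected.

No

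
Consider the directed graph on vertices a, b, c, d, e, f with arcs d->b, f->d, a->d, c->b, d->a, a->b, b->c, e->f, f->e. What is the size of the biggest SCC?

2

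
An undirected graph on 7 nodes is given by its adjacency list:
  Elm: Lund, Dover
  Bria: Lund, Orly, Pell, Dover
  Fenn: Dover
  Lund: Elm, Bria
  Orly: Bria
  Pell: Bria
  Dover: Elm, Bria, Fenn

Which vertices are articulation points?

Bria, Dover

Removing Bria increases the component count from 1 to 3, so Bria is a cut vertex.
Removing Dover increases the component count from 1 to 2, so Dover is a cut vertex.
By contrast removing Pell leaves 1 component; it is not a cut vertex. No other vertex is a cut vertex either.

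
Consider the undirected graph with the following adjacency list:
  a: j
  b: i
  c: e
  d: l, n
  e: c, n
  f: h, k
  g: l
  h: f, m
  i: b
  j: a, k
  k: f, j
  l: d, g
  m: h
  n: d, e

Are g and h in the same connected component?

No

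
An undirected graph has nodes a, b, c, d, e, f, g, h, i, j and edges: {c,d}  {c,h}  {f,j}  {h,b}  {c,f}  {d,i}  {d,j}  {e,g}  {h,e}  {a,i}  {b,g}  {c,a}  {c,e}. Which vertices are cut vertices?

Removing c increases the component count from 1 to 2, so c is a cut vertex.
By contrast removing j leaves 1 component; it is not a cut vertex. No other vertex is a cut vertex either.

c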